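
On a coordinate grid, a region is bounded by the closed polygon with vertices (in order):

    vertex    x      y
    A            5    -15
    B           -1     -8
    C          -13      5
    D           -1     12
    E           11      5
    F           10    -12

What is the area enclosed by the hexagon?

Cross-terms: -55, -109, -151, -137, -182, -90  ⇒  Σ = -724
Area = |Σ|/2 = 362.

362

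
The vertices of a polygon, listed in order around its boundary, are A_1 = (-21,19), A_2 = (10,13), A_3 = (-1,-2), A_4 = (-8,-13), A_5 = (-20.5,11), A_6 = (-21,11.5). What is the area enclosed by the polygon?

Apply the shoelace formula: 2A = Σ (x_i·y_{i+1} − x_{i+1}·y_i), indices taken mod 6.
Cross-terms: -463, -7, -3, -354.5, -4.75, -157.5  ⇒  Σ = -989.75
Area = |Σ|/2 = 494.875.

494.875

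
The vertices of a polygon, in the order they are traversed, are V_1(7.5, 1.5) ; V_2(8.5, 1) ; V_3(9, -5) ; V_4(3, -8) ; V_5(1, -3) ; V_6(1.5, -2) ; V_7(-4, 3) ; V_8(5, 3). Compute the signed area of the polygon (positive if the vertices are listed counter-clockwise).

Apply the surveyor's formula: 2A = Σ (x_i·y_{i+1} − x_{i+1}·y_i), indices taken mod 8.
Σ = (-5.25) + (-51.5) + (-57) + (-1) + (2.5) + (-3.5) + (-27) + (-15) = -157.75
Signed area = Σ/2 = -78.875 (negative ⇒ clockwise traversal).

-78.875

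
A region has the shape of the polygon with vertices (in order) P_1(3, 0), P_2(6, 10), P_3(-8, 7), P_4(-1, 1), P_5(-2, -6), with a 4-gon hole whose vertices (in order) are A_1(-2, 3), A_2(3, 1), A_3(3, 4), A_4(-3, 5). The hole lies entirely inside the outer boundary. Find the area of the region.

75.5

Outer boundary:
Apply the shoelace (surveyor's) formula: 2A = Σ (x_i·y_{i+1} − x_{i+1}·y_i), indices taken mod 5.
Σ = (30) + (122) + (-1) + (8) + (18) = 177
Area = |Σ|/2 = 88.5.
Hole:
Apply Gauss's area formula: 2A = Σ (x_i·y_{i+1} − x_{i+1}·y_i), indices taken mod 4.
Σ = (-11) + (9) + (27) + (1) = 26
Area = |Σ|/2 = 13.
Net area = 88.5 − 13 = 75.5.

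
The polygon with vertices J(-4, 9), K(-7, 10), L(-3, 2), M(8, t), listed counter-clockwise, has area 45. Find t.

-5

Write out the shoelace sum; only the two edges meeting at M involve t:
2·Area = [((-3)·t − 8·2) + (8·9 − (-4)·t)] + 39
       = 1·t + 95 = 90
⇒ t = -5.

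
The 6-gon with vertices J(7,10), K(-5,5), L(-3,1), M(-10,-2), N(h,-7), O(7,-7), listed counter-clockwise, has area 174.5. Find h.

Write out the shoelace sum; only the two edges meeting at N involve h:
2·Area = [((-10)·(-7) − h·(-2)) + (h·(-7) − 7·(-7))] + 230
       = -5·h + 349 = 349
⇒ h = 0.

0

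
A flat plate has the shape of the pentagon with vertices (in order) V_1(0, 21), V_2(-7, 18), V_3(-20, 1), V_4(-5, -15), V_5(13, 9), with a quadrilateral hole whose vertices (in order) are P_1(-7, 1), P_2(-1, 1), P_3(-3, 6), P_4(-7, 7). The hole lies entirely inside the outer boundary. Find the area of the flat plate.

Outer boundary:
Apply the shoelace formula: 2A = Σ (x_i·y_{i+1} − x_{i+1}·y_i), indices taken mod 5.
V_1→V_2: (0)(18) − (-7)(21) = 147
V_2→V_3: (-7)(1) − (-20)(18) = 353
V_3→V_4: (-20)(-15) − (-5)(1) = 305
V_4→V_5: (-5)(9) − (13)(-15) = 150
V_5→V_1: (13)(21) − (0)(9) = 273
Σ = 1228
Area = |Σ|/2 = 614.
Hole:
Apply Gauss's area formula: 2A = Σ (x_i·y_{i+1} − x_{i+1}·y_i), indices taken mod 4.
Cross-terms: -6, -3, 21, 42  ⇒  Σ = 54
Area = |Σ|/2 = 27.
Net area = 614 − 27 = 587.

587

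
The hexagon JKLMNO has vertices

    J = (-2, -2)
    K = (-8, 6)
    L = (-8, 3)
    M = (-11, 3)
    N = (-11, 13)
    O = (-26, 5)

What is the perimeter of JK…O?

|JK| = √((-6)² + (8)²) = √100 = 10
|KL| = √((0)² + (-3)²) = √9 = 3
|LM| = √((-3)² + (0)²) = √9 = 3
|MN| = √((0)² + (10)²) = √100 = 10
|NO| = √((-15)² + (-8)²) = √289 = 17
|OJ| = √((24)² + (-7)²) = √625 = 25
Perimeter = 10 + 3 + 3 + 10 + 17 + 25 = 68.

68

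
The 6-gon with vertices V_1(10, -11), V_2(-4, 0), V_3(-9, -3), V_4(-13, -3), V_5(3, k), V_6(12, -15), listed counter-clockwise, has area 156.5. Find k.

The doubled signed area Σ (x_i y_{i+1} − x_{i+1} y_i) is linear in k.
With k=0 it equals -62; the coefficient of k is -25 (from the two edges through V_5).
So -25·k + -62 = 2·156.5 = 313 ⇒ k = -15.

-15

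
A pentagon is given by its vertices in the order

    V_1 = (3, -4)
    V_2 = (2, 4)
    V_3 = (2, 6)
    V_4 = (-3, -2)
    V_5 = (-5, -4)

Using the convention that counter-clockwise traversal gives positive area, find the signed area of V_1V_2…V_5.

Apply the shoelace formula: 2A = Σ (x_i·y_{i+1} − x_{i+1}·y_i), indices taken mod 5.
Σ = (20) + (4) + (14) + (2) + (32) = 72
Signed area = Σ/2 = 36 (positive ⇒ counter-clockwise traversal).

36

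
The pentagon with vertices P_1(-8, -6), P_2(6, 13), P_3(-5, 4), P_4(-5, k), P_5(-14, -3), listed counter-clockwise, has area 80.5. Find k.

5

The doubled signed area Σ (x_i y_{i+1} − x_{i+1} y_i) is linear in k.
With k=0 it equals 116; the coefficient of k is 9 (from the two edges through P_4).
So 9·k + 116 = 2·80.5 = 161 ⇒ k = 5.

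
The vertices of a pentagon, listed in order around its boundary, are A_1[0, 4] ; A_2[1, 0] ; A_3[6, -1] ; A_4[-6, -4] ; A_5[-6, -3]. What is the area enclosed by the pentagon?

Σ = (-4) + (-1) + (-30) + (-6) + (-24) = -65
Area = |Σ|/2 = 32.5.

32.5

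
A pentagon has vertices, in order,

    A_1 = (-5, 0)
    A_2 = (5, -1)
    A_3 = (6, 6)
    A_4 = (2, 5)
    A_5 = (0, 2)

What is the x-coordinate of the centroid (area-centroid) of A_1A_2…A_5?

166/73

Apply the shoelace (surveyor's) formula. First the cross-terms c_i = x_i·y_{i+1} − x_{i+1}·y_i:
  5, 36, 18, 4, 10  ⇒  2A = 73, A = 36.5.
Then Σ (x_i + x_{i+1})·c_i = 498, so x̄ = 498 / (6·36.5) = 166/73.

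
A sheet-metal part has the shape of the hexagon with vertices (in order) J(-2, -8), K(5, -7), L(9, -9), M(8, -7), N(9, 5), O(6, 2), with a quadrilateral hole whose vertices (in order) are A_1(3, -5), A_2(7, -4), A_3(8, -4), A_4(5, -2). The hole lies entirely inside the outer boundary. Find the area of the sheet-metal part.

58

Outer boundary:
Apply the surveyor's formula: 2A = Σ (x_i·y_{i+1} − x_{i+1}·y_i), indices taken mod 6.
J→K: (-2)(-7) − (5)(-8) = 54
K→L: (5)(-9) − (9)(-7) = 18
L→M: (9)(-7) − (8)(-9) = 9
M→N: (8)(5) − (9)(-7) = 103
N→O: (9)(2) − (6)(5) = -12
O→J: (6)(-8) − (-2)(2) = -44
Σ = 128
Area = |Σ|/2 = 64.
Hole:
Apply Gauss's area formula: 2A = Σ (x_i·y_{i+1} − x_{i+1}·y_i), indices taken mod 4.
A_1→A_2: (3)(-4) − (7)(-5) = 23
A_2→A_3: (7)(-4) − (8)(-4) = 4
A_3→A_4: (8)(-2) − (5)(-4) = 4
A_4→A_1: (5)(-5) − (3)(-2) = -19
Σ = 12
Area = |Σ|/2 = 6.
Net area = 64 − 6 = 58.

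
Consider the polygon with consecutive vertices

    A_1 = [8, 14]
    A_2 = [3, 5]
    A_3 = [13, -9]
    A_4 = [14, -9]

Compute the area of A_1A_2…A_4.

Apply the shoelace (surveyor's) formula: 2A = Σ (x_i·y_{i+1} − x_{i+1}·y_i), indices taken mod 4.
Cross-terms: -2, -92, 9, 268  ⇒  Σ = 183
Area = |Σ|/2 = 91.5.

91.5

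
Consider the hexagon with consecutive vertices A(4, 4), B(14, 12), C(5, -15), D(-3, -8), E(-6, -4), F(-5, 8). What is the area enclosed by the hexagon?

Apply the shoelace (surveyor's) formula: 2A = Σ (x_i·y_{i+1} − x_{i+1}·y_i), indices taken mod 6.
Σ = (-8) + (-270) + (-85) + (-36) + (-68) + (-52) = -519
Area = |Σ|/2 = 259.5.

259.5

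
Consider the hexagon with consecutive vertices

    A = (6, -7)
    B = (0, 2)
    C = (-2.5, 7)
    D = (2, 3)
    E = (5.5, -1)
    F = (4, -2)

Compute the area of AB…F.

23

Apply the shoelace (surveyor's) formula: 2A = Σ (x_i·y_{i+1} − x_{i+1}·y_i), indices taken mod 6.
Σ = (12) + (5) + (-21.5) + (-18.5) + (-7) + (-16) = -46
Area = |Σ|/2 = 23.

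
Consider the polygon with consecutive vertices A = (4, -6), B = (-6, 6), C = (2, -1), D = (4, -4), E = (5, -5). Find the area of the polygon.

Apply the surveyor's formula: 2A = Σ (x_i·y_{i+1} − x_{i+1}·y_i), indices taken mod 5.
Σ = (-12) + (-6) + (-4) + (0) + (-10) = -32
Area = |Σ|/2 = 16.

16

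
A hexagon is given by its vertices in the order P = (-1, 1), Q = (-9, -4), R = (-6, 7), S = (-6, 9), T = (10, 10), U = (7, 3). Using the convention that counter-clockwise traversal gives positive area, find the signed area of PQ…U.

Cross-terms: 13, -87, -12, -150, -40, 10  ⇒  Σ = -266
Signed area = Σ/2 = -133 (negative ⇒ clockwise traversal).

-133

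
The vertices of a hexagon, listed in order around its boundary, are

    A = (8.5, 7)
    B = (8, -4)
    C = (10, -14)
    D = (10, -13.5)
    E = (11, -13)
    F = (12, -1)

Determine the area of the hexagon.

A→B: (8.5)(-4) − (8)(7) = -90
B→C: (8)(-14) − (10)(-4) = -72
C→D: (10)(-13.5) − (10)(-14) = 5
D→E: (10)(-13) − (11)(-13.5) = 18.5
E→F: (11)(-1) − (12)(-13) = 145
F→A: (12)(7) − (8.5)(-1) = 92.5
Σ = 99
Area = |Σ|/2 = 49.5.

49.5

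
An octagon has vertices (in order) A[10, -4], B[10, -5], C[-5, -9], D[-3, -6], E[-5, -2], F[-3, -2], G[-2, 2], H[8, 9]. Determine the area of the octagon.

Cross-terms: -10, -115, 3, -24, 4, -10, -34, -122  ⇒  Σ = -308
Area = |Σ|/2 = 154.

154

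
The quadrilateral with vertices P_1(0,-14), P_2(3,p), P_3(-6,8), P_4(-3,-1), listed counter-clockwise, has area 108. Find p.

Write out the shoelace sum; only the two edges meeting at P_2 involve p:
2·Area = [(0·p − 3·(-14)) + (3·8 − (-6)·p)] + 72
       = 6·p + 138 = 216
⇒ p = 13.

13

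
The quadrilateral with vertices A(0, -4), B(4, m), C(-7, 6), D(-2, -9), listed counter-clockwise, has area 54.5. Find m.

-2

The doubled signed area Σ (x_i y_{i+1} − x_{i+1} y_i) is linear in m.
With m=0 it equals 123; the coefficient of m is 7 (from the two edges through B).
So 7·m + 123 = 2·54.5 = 109 ⇒ m = -2.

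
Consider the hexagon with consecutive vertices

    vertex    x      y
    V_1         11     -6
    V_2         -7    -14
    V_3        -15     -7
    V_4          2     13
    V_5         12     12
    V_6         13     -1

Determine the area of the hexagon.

452.5

Apply the surveyor's formula: 2A = Σ (x_i·y_{i+1} − x_{i+1}·y_i), indices taken mod 6.
Cross-terms: -196, -161, -181, -132, -168, -67  ⇒  Σ = -905
Area = |Σ|/2 = 452.5.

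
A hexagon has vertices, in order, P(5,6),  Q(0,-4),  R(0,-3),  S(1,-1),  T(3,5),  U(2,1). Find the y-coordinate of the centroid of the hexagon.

Apply Gauss's area formula. First the cross-terms c_i = x_i·y_{i+1} − x_{i+1}·y_i:
  -20, 0, 3, 8, -7, 7  ⇒  2A = -9, A = -4.5.
Then Σ (y_i + y_{i+1})·c_i = -13, so ȳ = -13 / (6·(-4.5)) = 13/27.

13/27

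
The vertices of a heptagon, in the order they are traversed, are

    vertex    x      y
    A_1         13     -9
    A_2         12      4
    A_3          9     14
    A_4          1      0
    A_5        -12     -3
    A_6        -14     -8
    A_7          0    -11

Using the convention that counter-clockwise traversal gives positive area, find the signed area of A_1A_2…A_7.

Apply the shoelace formula: 2A = Σ (x_i·y_{i+1} − x_{i+1}·y_i), indices taken mod 7.
Cross-terms: 160, 132, -14, -3, 54, 154, 143  ⇒  Σ = 626
Signed area = Σ/2 = 313 (positive ⇒ counter-clockwise traversal).

313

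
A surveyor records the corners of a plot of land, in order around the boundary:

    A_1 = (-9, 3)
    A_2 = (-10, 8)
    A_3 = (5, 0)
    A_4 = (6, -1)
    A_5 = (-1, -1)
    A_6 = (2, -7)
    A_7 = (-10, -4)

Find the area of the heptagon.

Apply the shoelace formula: 2A = Σ (x_i·y_{i+1} − x_{i+1}·y_i), indices taken mod 7.
Σ = (-42) + (-40) + (-5) + (-7) + (9) + (-78) + (-66) = -229
Area = |Σ|/2 = 114.5.

114.5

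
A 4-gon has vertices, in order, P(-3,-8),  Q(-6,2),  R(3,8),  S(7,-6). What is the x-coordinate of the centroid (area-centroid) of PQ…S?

Apply the surveyor's formula. First the cross-terms c_i = x_i·y_{i+1} − x_{i+1}·y_i:
  -54, -54, -74, -74  ⇒  2A = -256, A = -128.
Then Σ (x_i + x_{i+1})·c_i = -388, so x̄ = -388 / (6·(-128)) = 97/192.

97/192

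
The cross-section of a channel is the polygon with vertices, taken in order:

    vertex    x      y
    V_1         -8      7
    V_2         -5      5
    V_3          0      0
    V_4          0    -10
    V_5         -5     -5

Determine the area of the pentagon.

65

Apply the shoelace formula: 2A = Σ (x_i·y_{i+1} − x_{i+1}·y_i), indices taken mod 5.
V_1→V_2: (-8)(5) − (-5)(7) = -5
V_2→V_3: (-5)(0) − (0)(5) = 0
V_3→V_4: (0)(-10) − (0)(0) = 0
V_4→V_5: (0)(-5) − (-5)(-10) = -50
V_5→V_1: (-5)(7) − (-8)(-5) = -75
Σ = -130
Area = |Σ|/2 = 65.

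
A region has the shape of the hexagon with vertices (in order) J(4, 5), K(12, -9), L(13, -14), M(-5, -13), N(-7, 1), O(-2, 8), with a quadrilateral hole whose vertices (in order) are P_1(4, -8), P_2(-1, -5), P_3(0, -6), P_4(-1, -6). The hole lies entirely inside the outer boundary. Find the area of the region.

287

Outer boundary:
Σ = (-96) + (-51) + (-239) + (-96) + (-54) + (-42) = -578
Area = |Σ|/2 = 289.
Hole:
Apply the surveyor's formula: 2A = Σ (x_i·y_{i+1} − x_{i+1}·y_i), indices taken mod 4.
P_1→P_2: (4)(-5) − (-1)(-8) = -28
P_2→P_3: (-1)(-6) − (0)(-5) = 6
P_3→P_4: (0)(-6) − (-1)(-6) = -6
P_4→P_1: (-1)(-8) − (4)(-6) = 32
Σ = 4
Area = |Σ|/2 = 2.
Net area = 289 − 2 = 287.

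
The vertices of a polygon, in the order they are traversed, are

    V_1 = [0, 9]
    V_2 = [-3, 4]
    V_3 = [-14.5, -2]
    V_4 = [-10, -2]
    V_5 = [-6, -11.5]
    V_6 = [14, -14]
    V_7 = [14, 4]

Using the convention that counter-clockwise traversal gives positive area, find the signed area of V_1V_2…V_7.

V_1→V_2: (0)(4) − (-3)(9) = 27
V_2→V_3: (-3)(-2) − (-14.5)(4) = 64
V_3→V_4: (-14.5)(-2) − (-10)(-2) = 9
V_4→V_5: (-10)(-11.5) − (-6)(-2) = 103
V_5→V_6: (-6)(-14) − (14)(-11.5) = 245
V_6→V_7: (14)(4) − (14)(-14) = 252
V_7→V_1: (14)(9) − (0)(4) = 126
Σ = 826
Signed area = Σ/2 = 413 (positive ⇒ counter-clockwise traversal).

413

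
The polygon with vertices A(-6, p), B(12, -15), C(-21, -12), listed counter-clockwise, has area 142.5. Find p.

-22

The doubled signed area Σ (x_i y_{i+1} − x_{i+1} y_i) is linear in p.
With p=0 it equals -441; the coefficient of p is -33 (from the two edges through A).
So -33·p + -441 = 2·142.5 = 285 ⇒ p = -22.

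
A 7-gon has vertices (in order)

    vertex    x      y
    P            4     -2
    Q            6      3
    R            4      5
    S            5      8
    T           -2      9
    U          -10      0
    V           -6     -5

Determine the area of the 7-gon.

Σ = (24) + (18) + (7) + (61) + (90) + (50) + (32) = 282
Area = |Σ|/2 = 141.

141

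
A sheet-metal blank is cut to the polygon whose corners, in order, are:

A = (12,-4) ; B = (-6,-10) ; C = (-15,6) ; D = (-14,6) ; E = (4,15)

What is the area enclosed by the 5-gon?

383

Apply Gauss's area formula: 2A = Σ (x_i·y_{i+1} − x_{i+1}·y_i), indices taken mod 5.
A→B: (12)(-10) − (-6)(-4) = -144
B→C: (-6)(6) − (-15)(-10) = -186
C→D: (-15)(6) − (-14)(6) = -6
D→E: (-14)(15) − (4)(6) = -234
E→A: (4)(-4) − (12)(15) = -196
Σ = -766
Area = |Σ|/2 = 383.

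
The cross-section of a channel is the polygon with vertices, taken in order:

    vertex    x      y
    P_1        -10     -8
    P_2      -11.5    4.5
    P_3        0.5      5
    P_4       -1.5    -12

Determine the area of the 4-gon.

Cross-terms: -137, -59.75, 1.5, -108  ⇒  Σ = -303.25
Area = |Σ|/2 = 151.625.

151.625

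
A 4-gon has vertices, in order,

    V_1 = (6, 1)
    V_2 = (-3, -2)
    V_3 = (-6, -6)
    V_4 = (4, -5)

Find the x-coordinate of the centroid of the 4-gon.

Apply the surveyor's formula. First the cross-terms c_i = x_i·y_{i+1} − x_{i+1}·y_i:
  -9, 6, 54, 34  ⇒  2A = 85, A = 42.5.
Then Σ (x_i + x_{i+1})·c_i = 151, so x̄ = 151 / (6·42.5) = 151/255.

151/255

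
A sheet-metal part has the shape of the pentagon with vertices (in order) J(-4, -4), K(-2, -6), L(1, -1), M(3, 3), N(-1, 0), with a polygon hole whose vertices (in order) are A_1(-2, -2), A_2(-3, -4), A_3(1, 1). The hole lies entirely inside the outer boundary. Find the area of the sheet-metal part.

17

Outer boundary:
Apply Gauss's area formula: 2A = Σ (x_i·y_{i+1} − x_{i+1}·y_i), indices taken mod 5.
Σ = (16) + (8) + (6) + (3) + (4) = 37
Area = |Σ|/2 = 18.5.
Hole:
Σ = (2) + (1) + (0) = 3
Area = |Σ|/2 = 1.5.
Net area = 18.5 − 1.5 = 17.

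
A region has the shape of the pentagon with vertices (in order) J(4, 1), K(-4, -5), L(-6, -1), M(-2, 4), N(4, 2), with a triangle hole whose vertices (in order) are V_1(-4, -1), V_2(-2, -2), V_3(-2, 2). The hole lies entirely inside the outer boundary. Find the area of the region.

Outer boundary:
Apply the shoelace formula: 2A = Σ (x_i·y_{i+1} − x_{i+1}·y_i), indices taken mod 5.
Σ = (-16) + (-26) + (-26) + (-20) + (-4) = -92
Area = |Σ|/2 = 46.
Hole:
Apply the surveyor's formula: 2A = Σ (x_i·y_{i+1} − x_{i+1}·y_i), indices taken mod 3.
Cross-terms: 6, -8, 10  ⇒  Σ = 8
Area = |Σ|/2 = 4.
Net area = 46 − 4 = 42.

42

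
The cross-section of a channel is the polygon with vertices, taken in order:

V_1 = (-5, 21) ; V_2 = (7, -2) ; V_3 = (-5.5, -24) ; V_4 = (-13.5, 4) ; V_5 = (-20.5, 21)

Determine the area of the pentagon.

594.5

Apply the surveyor's formula: 2A = Σ (x_i·y_{i+1} − x_{i+1}·y_i), indices taken mod 5.
Σ = (-137) + (-179) + (-346) + (-201.5) + (-325.5) = -1189
Area = |Σ|/2 = 594.5.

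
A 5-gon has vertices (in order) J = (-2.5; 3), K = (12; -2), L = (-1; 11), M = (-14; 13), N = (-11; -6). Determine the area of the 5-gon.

Σ = (-31) + (130) + (141) + (227) + (-48) = 419
Area = |Σ|/2 = 209.5.

209.5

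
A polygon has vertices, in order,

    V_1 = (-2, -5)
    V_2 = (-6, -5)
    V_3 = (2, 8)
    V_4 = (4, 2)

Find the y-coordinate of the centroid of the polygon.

Apply the surveyor's formula. First the cross-terms c_i = x_i·y_{i+1} − x_{i+1}·y_i:
  -20, -38, -28, -16  ⇒  2A = -102, A = -51.
Then Σ (y_i + y_{i+1})·c_i = -146, so ȳ = -146 / (6·(-51)) = 73/153.

73/153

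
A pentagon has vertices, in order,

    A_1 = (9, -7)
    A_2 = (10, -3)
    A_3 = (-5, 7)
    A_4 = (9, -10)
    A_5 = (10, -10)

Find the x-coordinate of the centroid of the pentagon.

Apply the surveyor's formula. First the cross-terms c_i = x_i·y_{i+1} − x_{i+1}·y_i:
  43, 55, -13, 10, 20  ⇒  2A = 115, A = 57.5.
Then Σ (x_i + x_{i+1})·c_i = 1610, so x̄ = 1610 / (6·57.5) = 14/3.

14/3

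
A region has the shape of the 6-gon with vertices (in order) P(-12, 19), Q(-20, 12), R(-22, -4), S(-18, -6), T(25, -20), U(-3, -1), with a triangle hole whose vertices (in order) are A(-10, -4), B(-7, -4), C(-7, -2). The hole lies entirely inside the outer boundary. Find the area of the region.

495

Outer boundary:
Apply the shoelace formula: 2A = Σ (x_i·y_{i+1} − x_{i+1}·y_i), indices taken mod 6.
Σ = (236) + (344) + (60) + (510) + (-85) + (-69) = 996
Area = |Σ|/2 = 498.
Hole:
Apply the surveyor's formula: 2A = Σ (x_i·y_{i+1} − x_{i+1}·y_i), indices taken mod 3.
Σ = (12) + (-14) + (8) = 6
Area = |Σ|/2 = 3.
Net area = 498 − 3 = 495.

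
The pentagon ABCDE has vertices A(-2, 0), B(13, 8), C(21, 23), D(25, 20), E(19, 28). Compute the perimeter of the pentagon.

84

|AB| = √((15)² + (8)²) = √289 = 17
|BC| = √((8)² + (15)²) = √289 = 17
|CD| = √((4)² + (-3)²) = √25 = 5
|DE| = √((-6)² + (8)²) = √100 = 10
|EA| = √((-21)² + (-28)²) = √1225 = 35
Perimeter = 17 + 17 + 5 + 10 + 35 = 84.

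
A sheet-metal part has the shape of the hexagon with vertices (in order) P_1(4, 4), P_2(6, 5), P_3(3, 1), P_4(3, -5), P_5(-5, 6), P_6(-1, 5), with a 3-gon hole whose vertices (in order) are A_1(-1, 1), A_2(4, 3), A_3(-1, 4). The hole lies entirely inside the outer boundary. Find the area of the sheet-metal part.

Outer boundary:
P_1→P_2: (4)(5) − (6)(4) = -4
P_2→P_3: (6)(1) − (3)(5) = -9
P_3→P_4: (3)(-5) − (3)(1) = -18
P_4→P_5: (3)(6) − (-5)(-5) = -7
P_5→P_6: (-5)(5) − (-1)(6) = -19
P_6→P_1: (-1)(4) − (4)(5) = -24
Σ = -81
Area = |Σ|/2 = 40.5.
Hole:
Cross-terms: -7, 19, 3  ⇒  Σ = 15
Area = |Σ|/2 = 7.5.
Net area = 40.5 − 7.5 = 33.

33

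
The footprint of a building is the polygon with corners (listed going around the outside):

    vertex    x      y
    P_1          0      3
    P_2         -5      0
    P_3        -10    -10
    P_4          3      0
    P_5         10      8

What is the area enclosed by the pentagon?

Apply the shoelace (surveyor's) formula: 2A = Σ (x_i·y_{i+1} − x_{i+1}·y_i), indices taken mod 5.
Σ = (15) + (50) + (30) + (24) + (30) = 149
Area = |Σ|/2 = 74.5.

74.5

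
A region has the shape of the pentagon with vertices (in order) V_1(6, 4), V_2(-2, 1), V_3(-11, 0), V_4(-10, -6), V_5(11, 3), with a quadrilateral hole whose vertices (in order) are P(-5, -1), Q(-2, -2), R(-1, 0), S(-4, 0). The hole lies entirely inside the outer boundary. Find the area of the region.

Outer boundary:
Apply the shoelace (surveyor's) formula: 2A = Σ (x_i·y_{i+1} − x_{i+1}·y_i), indices taken mod 5.
Σ = (14) + (11) + (66) + (36) + (26) = 153
Area = |Σ|/2 = 76.5.
Hole:
P→Q: (-5)(-2) − (-2)(-1) = 8
Q→R: (-2)(0) − (-1)(-2) = -2
R→S: (-1)(0) − (-4)(0) = 0
S→P: (-4)(-1) − (-5)(0) = 4
Σ = 10
Area = |Σ|/2 = 5.
Net area = 76.5 − 5 = 71.5.

71.5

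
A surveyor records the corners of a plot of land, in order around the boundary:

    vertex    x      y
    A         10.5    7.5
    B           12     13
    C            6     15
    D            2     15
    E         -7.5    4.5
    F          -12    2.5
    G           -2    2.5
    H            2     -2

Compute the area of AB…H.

Apply the surveyor's formula: 2A = Σ (x_i·y_{i+1} − x_{i+1}·y_i), indices taken mod 8.
Cross-terms: 46.5, 102, 60, 121.5, 35.25, -25, -1, 36  ⇒  Σ = 375.25
Area = |Σ|/2 = 187.625.

187.625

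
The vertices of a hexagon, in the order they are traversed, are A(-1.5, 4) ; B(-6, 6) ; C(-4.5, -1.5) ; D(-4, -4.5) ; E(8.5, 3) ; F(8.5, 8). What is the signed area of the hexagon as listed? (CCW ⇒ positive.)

Apply the shoelace formula: 2A = Σ (x_i·y_{i+1} − x_{i+1}·y_i), indices taken mod 6.
Σ = (15) + (36) + (14.25) + (26.25) + (42.5) + (46) = 180
Signed area = Σ/2 = 90 (positive ⇒ counter-clockwise traversal).

90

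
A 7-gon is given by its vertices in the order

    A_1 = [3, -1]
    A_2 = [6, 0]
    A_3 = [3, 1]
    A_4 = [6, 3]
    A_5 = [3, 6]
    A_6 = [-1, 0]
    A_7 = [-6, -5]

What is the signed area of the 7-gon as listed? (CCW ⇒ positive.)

37

A_1→A_2: (3)(0) − (6)(-1) = 6
A_2→A_3: (6)(1) − (3)(0) = 6
A_3→A_4: (3)(3) − (6)(1) = 3
A_4→A_5: (6)(6) − (3)(3) = 27
A_5→A_6: (3)(0) − (-1)(6) = 6
A_6→A_7: (-1)(-5) − (-6)(0) = 5
A_7→A_1: (-6)(-1) − (3)(-5) = 21
Σ = 74
Signed area = Σ/2 = 37 (positive ⇒ counter-clockwise traversal).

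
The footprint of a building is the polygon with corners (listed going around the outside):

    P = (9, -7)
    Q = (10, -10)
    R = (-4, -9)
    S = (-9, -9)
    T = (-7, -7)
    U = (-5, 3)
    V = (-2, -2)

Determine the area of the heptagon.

101.5

P→Q: (9)(-10) − (10)(-7) = -20
Q→R: (10)(-9) − (-4)(-10) = -130
R→S: (-4)(-9) − (-9)(-9) = -45
S→T: (-9)(-7) − (-7)(-9) = 0
T→U: (-7)(3) − (-5)(-7) = -56
U→V: (-5)(-2) − (-2)(3) = 16
V→P: (-2)(-7) − (9)(-2) = 32
Σ = -203
Area = |Σ|/2 = 101.5.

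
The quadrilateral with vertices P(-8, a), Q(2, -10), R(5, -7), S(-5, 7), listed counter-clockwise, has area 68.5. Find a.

5

Write out the shoelace sum; only the two edges meeting at P involve a:
2·Area = [((-5)·a − (-8)·7) + ((-8)·(-10) − 2·a)] + 36
       = -7·a + 172 = 137
⇒ a = 5.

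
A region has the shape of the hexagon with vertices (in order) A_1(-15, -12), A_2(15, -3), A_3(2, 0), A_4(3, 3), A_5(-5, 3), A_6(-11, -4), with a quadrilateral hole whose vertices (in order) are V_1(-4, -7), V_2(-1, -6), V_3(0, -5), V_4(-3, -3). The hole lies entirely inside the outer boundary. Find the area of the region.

185

Outer boundary:
A_1→A_2: (-15)(-3) − (15)(-12) = 225
A_2→A_3: (15)(0) − (2)(-3) = 6
A_3→A_4: (2)(3) − (3)(0) = 6
A_4→A_5: (3)(3) − (-5)(3) = 24
A_5→A_6: (-5)(-4) − (-11)(3) = 53
A_6→A_1: (-11)(-12) − (-15)(-4) = 72
Σ = 386
Area = |Σ|/2 = 193.
Hole:
Apply Gauss's area formula: 2A = Σ (x_i·y_{i+1} − x_{i+1}·y_i), indices taken mod 4.
Σ = (17) + (5) + (-15) + (9) = 16
Area = |Σ|/2 = 8.
Net area = 193 − 8 = 185.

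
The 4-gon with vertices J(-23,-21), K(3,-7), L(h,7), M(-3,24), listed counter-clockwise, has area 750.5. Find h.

Write out the shoelace sum; only the two edges meeting at L involve h:
2·Area = [(3·7 − h·(-7)) + (h·24 − (-3)·7)] + 839
       = 31·h + 881 = 1501
⇒ h = 20.

20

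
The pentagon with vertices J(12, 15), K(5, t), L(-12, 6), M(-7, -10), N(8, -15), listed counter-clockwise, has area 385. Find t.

Write out the shoelace sum; only the two edges meeting at K involve t:
2·Area = [(12·t − 5·15) + (5·6 − (-12)·t)] + 647
       = 24·t + 602 = 770
⇒ t = 7.

7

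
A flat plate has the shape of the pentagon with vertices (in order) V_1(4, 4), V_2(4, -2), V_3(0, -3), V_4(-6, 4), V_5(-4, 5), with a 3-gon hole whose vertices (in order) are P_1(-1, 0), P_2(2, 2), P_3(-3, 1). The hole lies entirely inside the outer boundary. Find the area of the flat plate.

48.5

Outer boundary:
Apply the shoelace (surveyor's) formula: 2A = Σ (x_i·y_{i+1} − x_{i+1}·y_i), indices taken mod 5.
Σ = (-24) + (-12) + (-18) + (-14) + (-36) = -104
Area = |Σ|/2 = 52.
Hole:
Apply the shoelace formula: 2A = Σ (x_i·y_{i+1} − x_{i+1}·y_i), indices taken mod 3.
Σ = (-2) + (8) + (1) = 7
Area = |Σ|/2 = 3.5.
Net area = 52 − 3.5 = 48.5.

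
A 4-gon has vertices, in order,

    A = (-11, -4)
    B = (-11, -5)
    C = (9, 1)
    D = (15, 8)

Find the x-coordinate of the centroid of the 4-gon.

3

Apply the shoelace (surveyor's) formula. First the cross-terms c_i = x_i·y_{i+1} − x_{i+1}·y_i:
  11, 34, 57, 28  ⇒  2A = 130, A = 65.
Then Σ (x_i + x_{i+1})·c_i = 1170, so x̄ = 1170 / (6·65) = 3.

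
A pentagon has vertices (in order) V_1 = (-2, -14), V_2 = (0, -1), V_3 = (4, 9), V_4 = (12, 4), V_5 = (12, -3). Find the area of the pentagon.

172

Apply the shoelace (surveyor's) formula: 2A = Σ (x_i·y_{i+1} − x_{i+1}·y_i), indices taken mod 5.
Cross-terms: 2, 4, -92, -84, -174  ⇒  Σ = -344
Area = |Σ|/2 = 172.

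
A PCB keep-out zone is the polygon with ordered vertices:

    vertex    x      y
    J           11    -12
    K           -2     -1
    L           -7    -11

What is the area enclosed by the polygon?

92.5

Apply the shoelace formula: 2A = Σ (x_i·y_{i+1} − x_{i+1}·y_i), indices taken mod 3.
Σ = (-35) + (15) + (205) = 185
Area = |Σ|/2 = 92.5.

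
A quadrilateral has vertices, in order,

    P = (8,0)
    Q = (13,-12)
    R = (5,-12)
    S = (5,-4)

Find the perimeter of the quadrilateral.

|PQ| = √((5)² + (-12)²) = √169 = 13
|QR| = √((-8)² + (0)²) = √64 = 8
|RS| = √((0)² + (8)²) = √64 = 8
|SP| = √((3)² + (4)²) = √25 = 5
Perimeter = 13 + 8 + 8 + 5 = 34.

34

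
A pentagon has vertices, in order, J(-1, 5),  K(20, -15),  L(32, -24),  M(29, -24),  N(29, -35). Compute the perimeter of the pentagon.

|JK| = √((21)² + (-20)²) = √841 = 29
|KL| = √((12)² + (-9)²) = √225 = 15
|LM| = √((-3)² + (0)²) = √9 = 3
|MN| = √((0)² + (-11)²) = √121 = 11
|NJ| = √((-30)² + (40)²) = √2500 = 50
Perimeter = 29 + 15 + 3 + 11 + 50 = 108.

108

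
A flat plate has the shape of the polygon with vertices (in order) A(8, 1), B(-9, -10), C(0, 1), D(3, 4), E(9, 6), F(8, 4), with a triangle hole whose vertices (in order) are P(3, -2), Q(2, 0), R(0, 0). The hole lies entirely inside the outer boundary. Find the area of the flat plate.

Outer boundary:
Apply the surveyor's formula: 2A = Σ (x_i·y_{i+1} − x_{i+1}·y_i), indices taken mod 6.
Σ = (-71) + (-9) + (-3) + (-18) + (-12) + (-24) = -137
Area = |Σ|/2 = 68.5.
Hole:
Σ = (4) + (0) + (0) = 4
Area = |Σ|/2 = 2.
Net area = 68.5 − 2 = 66.5.

66.5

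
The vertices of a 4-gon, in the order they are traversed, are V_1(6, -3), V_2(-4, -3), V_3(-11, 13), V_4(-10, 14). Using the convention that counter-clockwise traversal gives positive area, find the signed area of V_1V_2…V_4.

V_1→V_2: (6)(-3) − (-4)(-3) = -30
V_2→V_3: (-4)(13) − (-11)(-3) = -85
V_3→V_4: (-11)(14) − (-10)(13) = -24
V_4→V_1: (-10)(-3) − (6)(14) = -54
Σ = -193
Signed area = Σ/2 = -96.5 (negative ⇒ clockwise traversal).

-96.5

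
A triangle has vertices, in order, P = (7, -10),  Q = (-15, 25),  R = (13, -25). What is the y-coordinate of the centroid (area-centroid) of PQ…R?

Apply the shoelace (surveyor's) formula. First the cross-terms c_i = x_i·y_{i+1} − x_{i+1}·y_i:
  25, 50, 45  ⇒  2A = 120, A = 60.
Then Σ (y_i + y_{i+1})·c_i = -1200, so ȳ = -1200 / (6·60) = -10/3.

-10/3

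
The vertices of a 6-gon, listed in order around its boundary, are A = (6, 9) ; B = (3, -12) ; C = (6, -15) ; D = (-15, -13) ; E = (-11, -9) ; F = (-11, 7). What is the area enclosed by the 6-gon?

350

Apply the shoelace formula: 2A = Σ (x_i·y_{i+1} − x_{i+1}·y_i), indices taken mod 6.
Cross-terms: -99, 27, -303, -8, -176, -141  ⇒  Σ = -700
Area = |Σ|/2 = 350.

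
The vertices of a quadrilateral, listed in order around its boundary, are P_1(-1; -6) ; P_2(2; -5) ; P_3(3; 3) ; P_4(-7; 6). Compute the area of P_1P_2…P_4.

62.5

Apply the shoelace (surveyor's) formula: 2A = Σ (x_i·y_{i+1} − x_{i+1}·y_i), indices taken mod 4.
P_1→P_2: (-1)(-5) − (2)(-6) = 17
P_2→P_3: (2)(3) − (3)(-5) = 21
P_3→P_4: (3)(6) − (-7)(3) = 39
P_4→P_1: (-7)(-6) − (-1)(6) = 48
Σ = 125
Area = |Σ|/2 = 62.5.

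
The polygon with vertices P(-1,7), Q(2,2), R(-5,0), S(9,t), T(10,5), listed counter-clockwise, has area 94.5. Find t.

-5

Write out the shoelace sum; only the two edges meeting at S involve t:
2·Area = [((-5)·t − 9·0) + (9·5 − 10·t)] + 69
       = -15·t + 114 = 189
⇒ t = -5.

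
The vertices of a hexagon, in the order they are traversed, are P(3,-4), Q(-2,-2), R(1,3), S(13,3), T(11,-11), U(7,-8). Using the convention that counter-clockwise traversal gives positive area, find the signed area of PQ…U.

Σ = (-14) + (-4) + (-36) + (-176) + (-11) + (-4) = -245
Signed area = Σ/2 = -122.5 (negative ⇒ clockwise traversal).

-122.5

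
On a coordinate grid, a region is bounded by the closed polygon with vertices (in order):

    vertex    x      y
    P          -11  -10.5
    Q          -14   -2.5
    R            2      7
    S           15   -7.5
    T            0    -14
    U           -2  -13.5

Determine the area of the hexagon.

349

Apply the shoelace formula: 2A = Σ (x_i·y_{i+1} − x_{i+1}·y_i), indices taken mod 6.
Σ = (-119.5) + (-93) + (-120) + (-210) + (-28) + (-127.5) = -698
Area = |Σ|/2 = 349.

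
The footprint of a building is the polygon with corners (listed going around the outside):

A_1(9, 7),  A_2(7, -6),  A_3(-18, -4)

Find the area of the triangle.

Σ = (-103) + (-136) + (-90) = -329
Area = |Σ|/2 = 164.5.

164.5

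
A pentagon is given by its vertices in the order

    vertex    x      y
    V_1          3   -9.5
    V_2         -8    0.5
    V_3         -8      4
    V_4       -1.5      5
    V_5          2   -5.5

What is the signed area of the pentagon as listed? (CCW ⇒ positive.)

Cross-terms: -74.5, -28, -34, -1.75, -2.5  ⇒  Σ = -140.75
Signed area = Σ/2 = -70.375 (negative ⇒ clockwise traversal).

-70.375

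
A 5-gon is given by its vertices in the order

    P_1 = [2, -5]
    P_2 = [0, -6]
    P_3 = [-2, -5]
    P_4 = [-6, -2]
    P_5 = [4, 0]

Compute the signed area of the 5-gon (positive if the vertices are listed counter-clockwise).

Σ = (-12) + (-12) + (-26) + (8) + (-20) = -62
Signed area = Σ/2 = -31 (negative ⇒ clockwise traversal).

-31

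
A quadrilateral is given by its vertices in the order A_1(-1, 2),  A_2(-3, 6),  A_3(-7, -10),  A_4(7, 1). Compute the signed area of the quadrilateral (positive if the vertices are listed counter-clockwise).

Apply the shoelace formula: 2A = Σ (x_i·y_{i+1} − x_{i+1}·y_i), indices taken mod 4.
A_1→A_2: (-1)(6) − (-3)(2) = 0
A_2→A_3: (-3)(-10) − (-7)(6) = 72
A_3→A_4: (-7)(1) − (7)(-10) = 63
A_4→A_1: (7)(2) − (-1)(1) = 15
Σ = 150
Signed area = Σ/2 = 75 (positive ⇒ counter-clockwise traversal).

75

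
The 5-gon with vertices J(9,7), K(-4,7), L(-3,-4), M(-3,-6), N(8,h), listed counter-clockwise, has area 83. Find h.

6

The doubled signed area Σ (x_i y_{i+1} − x_{i+1} y_i) is linear in h.
With h=0 it equals 238; the coefficient of h is -12 (from the two edges through N).
So -12·h + 238 = 2·83 = 166 ⇒ h = 6.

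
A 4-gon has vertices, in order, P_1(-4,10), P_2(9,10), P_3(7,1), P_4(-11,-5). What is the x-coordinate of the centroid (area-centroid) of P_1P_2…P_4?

Apply Gauss's area formula. First the cross-terms c_i = x_i·y_{i+1} − x_{i+1}·y_i:
  -130, -61, -24, -130  ⇒  2A = -345, A = -172.5.
Then Σ (x_i + x_{i+1})·c_i = 420, so x̄ = 420 / (6·(-172.5)) = -28/69.

-28/69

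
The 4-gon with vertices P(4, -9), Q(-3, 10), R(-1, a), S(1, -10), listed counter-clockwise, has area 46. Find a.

-7

Write out the shoelace sum; only the two edges meeting at R involve a:
2·Area = [((-3)·a − (-1)·10) + ((-1)·(-10) − 1·a)] + 44
       = -4·a + 64 = 92
⇒ a = -7.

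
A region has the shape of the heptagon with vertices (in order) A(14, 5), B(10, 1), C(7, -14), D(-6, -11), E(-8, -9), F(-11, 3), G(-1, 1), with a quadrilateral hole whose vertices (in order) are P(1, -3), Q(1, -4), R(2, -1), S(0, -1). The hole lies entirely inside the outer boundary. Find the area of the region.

Outer boundary:
Σ = (-36) + (-147) + (-161) + (-34) + (-123) + (-8) + (-19) = -528
Area = |Σ|/2 = 264.
Hole:
P→Q: (1)(-4) − (1)(-3) = -1
Q→R: (1)(-1) − (2)(-4) = 7
R→S: (2)(-1) − (0)(-1) = -2
S→P: (0)(-3) − (1)(-1) = 1
Σ = 5
Area = |Σ|/2 = 2.5.
Net area = 264 − 2.5 = 261.5.

261.5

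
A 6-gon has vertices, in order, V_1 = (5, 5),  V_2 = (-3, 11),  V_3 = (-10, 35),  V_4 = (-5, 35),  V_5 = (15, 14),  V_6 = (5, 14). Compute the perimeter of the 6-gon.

|V_1V_2| = √((-8)² + (6)²) = √100 = 10
|V_2V_3| = √((-7)² + (24)²) = √625 = 25
|V_3V_4| = √((5)² + (0)²) = √25 = 5
|V_4V_5| = √((20)² + (-21)²) = √841 = 29
|V_5V_6| = √((-10)² + (0)²) = √100 = 10
|V_6V_1| = √((0)² + (-9)²) = √81 = 9
Perimeter = 10 + 25 + 5 + 29 + 10 + 9 = 88.

88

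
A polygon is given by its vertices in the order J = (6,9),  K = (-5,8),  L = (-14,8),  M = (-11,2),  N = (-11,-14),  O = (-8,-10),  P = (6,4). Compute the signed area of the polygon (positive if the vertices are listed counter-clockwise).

Apply the shoelace formula: 2A = Σ (x_i·y_{i+1} − x_{i+1}·y_i), indices taken mod 7.
Σ = (93) + (72) + (60) + (176) + (-2) + (28) + (30) = 457
Signed area = Σ/2 = 228.5 (positive ⇒ counter-clockwise traversal).

228.5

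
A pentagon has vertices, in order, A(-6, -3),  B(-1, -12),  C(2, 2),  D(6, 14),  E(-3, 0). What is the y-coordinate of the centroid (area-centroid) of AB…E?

-73/79

Apply the surveyor's formula. First the cross-terms c_i = x_i·y_{i+1} − x_{i+1}·y_i:
  69, 22, 16, 42, 9  ⇒  2A = 158, A = 79.
Then Σ (y_i + y_{i+1})·c_i = -438, so ȳ = -438 / (6·79) = -73/79.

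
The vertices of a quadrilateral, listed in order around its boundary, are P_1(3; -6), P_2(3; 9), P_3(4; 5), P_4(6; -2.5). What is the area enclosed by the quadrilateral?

22.25

Cross-terms: 45, -21, -40, -28.5  ⇒  Σ = -44.5
Area = |Σ|/2 = 22.25.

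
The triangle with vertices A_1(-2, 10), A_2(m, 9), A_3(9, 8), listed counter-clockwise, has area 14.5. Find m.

-11

Write out the shoelace sum; only the two edges meeting at A_2 involve m:
2·Area = [((-2)·9 − m·10) + (m·8 − 9·9)] + 106
       = -2·m + 7 = 29
⇒ m = -11.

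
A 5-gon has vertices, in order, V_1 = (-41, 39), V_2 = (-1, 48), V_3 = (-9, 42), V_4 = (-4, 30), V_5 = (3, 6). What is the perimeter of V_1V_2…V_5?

|V_1V_2| = √((40)² + (9)²) = √1681 = 41
|V_2V_3| = √((-8)² + (-6)²) = √100 = 10
|V_3V_4| = √((5)² + (-12)²) = √169 = 13
|V_4V_5| = √((7)² + (-24)²) = √625 = 25
|V_5V_1| = √((-44)² + (33)²) = √3025 = 55
Perimeter = 41 + 10 + 13 + 25 + 55 = 144.

144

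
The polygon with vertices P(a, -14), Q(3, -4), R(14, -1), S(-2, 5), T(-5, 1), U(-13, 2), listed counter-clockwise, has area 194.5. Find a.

Write out the shoelace sum; only the two edges meeting at P involve a:
2·Area = [((-13)·(-14) − a·2) + (a·(-4) − 3·(-14))] + 147
       = -6·a + 371 = 389
⇒ a = -3.

-3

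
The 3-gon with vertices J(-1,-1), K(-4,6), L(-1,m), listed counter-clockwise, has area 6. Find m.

-5

Write out the shoelace sum; only the two edges meeting at L involve m:
2·Area = [((-4)·m − (-1)·6) + ((-1)·(-1) − (-1)·m)] + -10
       = -3·m + -3 = 12
⇒ m = -5.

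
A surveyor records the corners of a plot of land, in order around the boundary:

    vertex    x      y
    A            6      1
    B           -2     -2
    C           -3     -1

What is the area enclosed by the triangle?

5.5

Apply the shoelace (surveyor's) formula: 2A = Σ (x_i·y_{i+1} − x_{i+1}·y_i), indices taken mod 3.
A→B: (6)(-2) − (-2)(1) = -10
B→C: (-2)(-1) − (-3)(-2) = -4
C→A: (-3)(1) − (6)(-1) = 3
Σ = -11
Area = |Σ|/2 = 5.5.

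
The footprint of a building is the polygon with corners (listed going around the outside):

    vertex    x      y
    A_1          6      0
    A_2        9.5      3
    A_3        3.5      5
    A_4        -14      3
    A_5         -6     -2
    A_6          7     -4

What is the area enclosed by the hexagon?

121.75

Apply the surveyor's formula: 2A = Σ (x_i·y_{i+1} − x_{i+1}·y_i), indices taken mod 6.
Σ = (18) + (37) + (80.5) + (46) + (38) + (24) = 243.5
Area = |Σ|/2 = 121.75.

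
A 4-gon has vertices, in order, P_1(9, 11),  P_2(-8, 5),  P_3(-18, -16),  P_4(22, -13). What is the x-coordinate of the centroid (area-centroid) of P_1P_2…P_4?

Apply the shoelace (surveyor's) formula. First the cross-terms c_i = x_i·y_{i+1} − x_{i+1}·y_i:
  133, 218, 586, 359  ⇒  2A = 1296, A = 648.
Then Σ (x_i + x_{i+1})·c_i = 7938, so x̄ = 7938 / (6·648) = 49/24.

49/24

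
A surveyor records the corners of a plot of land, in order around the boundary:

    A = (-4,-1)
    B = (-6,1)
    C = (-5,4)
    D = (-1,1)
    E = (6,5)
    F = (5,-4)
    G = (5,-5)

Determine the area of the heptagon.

A→B: (-4)(1) − (-6)(-1) = -10
B→C: (-6)(4) − (-5)(1) = -19
C→D: (-5)(1) − (-1)(4) = -1
D→E: (-1)(5) − (6)(1) = -11
E→F: (6)(-4) − (5)(5) = -49
F→G: (5)(-5) − (5)(-4) = -5
G→A: (5)(-1) − (-4)(-5) = -25
Σ = -120
Area = |Σ|/2 = 60.

60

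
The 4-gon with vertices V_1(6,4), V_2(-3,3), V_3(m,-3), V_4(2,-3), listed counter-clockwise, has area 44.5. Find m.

-3

The doubled signed area Σ (x_i y_{i+1} − x_{i+1} y_i) is linear in m.
With m=0 it equals 71; the coefficient of m is -6 (from the two edges through V_3).
So -6·m + 71 = 2·44.5 = 89 ⇒ m = -3.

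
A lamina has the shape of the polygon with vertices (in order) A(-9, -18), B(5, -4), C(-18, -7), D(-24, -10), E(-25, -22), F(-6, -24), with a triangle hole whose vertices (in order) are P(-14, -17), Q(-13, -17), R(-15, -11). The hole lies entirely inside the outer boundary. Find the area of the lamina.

Outer boundary:
Σ = (126) + (-107) + (12) + (278) + (468) + (-108) = 669
Area = |Σ|/2 = 334.5.
Hole:
Apply the surveyor's formula: 2A = Σ (x_i·y_{i+1} − x_{i+1}·y_i), indices taken mod 3.
Σ = (17) + (-112) + (101) = 6
Area = |Σ|/2 = 3.
Net area = 334.5 − 3 = 331.5.

331.5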